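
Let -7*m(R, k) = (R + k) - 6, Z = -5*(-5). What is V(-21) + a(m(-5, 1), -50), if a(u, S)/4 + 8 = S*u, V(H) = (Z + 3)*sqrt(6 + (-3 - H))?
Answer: -2224/7 + 56*sqrt(6) ≈ -180.54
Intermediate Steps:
Z = 25
m(R, k) = 6/7 - R/7 - k/7 (m(R, k) = -((R + k) - 6)/7 = -(-6 + R + k)/7 = 6/7 - R/7 - k/7)
V(H) = 28*sqrt(3 - H) (V(H) = (25 + 3)*sqrt(6 + (-3 - H)) = 28*sqrt(3 - H))
a(u, S) = -32 + 4*S*u (a(u, S) = -32 + 4*(S*u) = -32 + 4*S*u)
V(-21) + a(m(-5, 1), -50) = 28*sqrt(3 - 1*(-21)) + (-32 + 4*(-50)*(6/7 - 1/7*(-5) - 1/7*1)) = 28*sqrt(3 + 21) + (-32 + 4*(-50)*(6/7 + 5/7 - 1/7)) = 28*sqrt(24) + (-32 + 4*(-50)*(10/7)) = 28*(2*sqrt(6)) + (-32 - 2000/7) = 56*sqrt(6) - 2224/7 = -2224/7 + 56*sqrt(6)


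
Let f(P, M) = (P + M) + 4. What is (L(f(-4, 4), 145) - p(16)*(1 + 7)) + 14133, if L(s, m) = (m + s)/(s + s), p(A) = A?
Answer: 112189/8 ≈ 14024.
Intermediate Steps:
f(P, M) = 4 + M + P (f(P, M) = (M + P) + 4 = 4 + M + P)
L(s, m) = (m + s)/(2*s) (L(s, m) = (m + s)/((2*s)) = (m + s)*(1/(2*s)) = (m + s)/(2*s))
(L(f(-4, 4), 145) - p(16)*(1 + 7)) + 14133 = ((145 + (4 + 4 - 4))/(2*(4 + 4 - 4)) - 16*(1 + 7)) + 14133 = ((1/2)*(145 + 4)/4 - 16*8) + 14133 = ((1/2)*(1/4)*149 - 1*128) + 14133 = (149/8 - 128) + 14133 = -875/8 + 14133 = 112189/8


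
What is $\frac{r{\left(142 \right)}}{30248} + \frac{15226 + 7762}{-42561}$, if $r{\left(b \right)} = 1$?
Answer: $- \frac{695298463}{1287385128} \approx -0.54009$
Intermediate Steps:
$\frac{r{\left(142 \right)}}{30248} + \frac{15226 + 7762}{-42561} = 1 \cdot \frac{1}{30248} + \frac{15226 + 7762}{-42561} = 1 \cdot \frac{1}{30248} + 22988 \left(- \frac{1}{42561}\right) = \frac{1}{30248} - \frac{22988}{42561} = - \frac{695298463}{1287385128}$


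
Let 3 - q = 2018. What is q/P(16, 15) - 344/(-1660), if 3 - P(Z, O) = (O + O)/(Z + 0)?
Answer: -6689026/3735 ≈ -1790.9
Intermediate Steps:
q = -2015 (q = 3 - 1*2018 = 3 - 2018 = -2015)
P(Z, O) = 3 - 2*O/Z (P(Z, O) = 3 - (O + O)/(Z + 0) = 3 - 2*O/Z)
q/P(16, 15) - 344/(-1660) = -2015/(3 - 2*15/16) - 344/(-1660) = -2015/(3 - 2*15*1/16) - 344*(-1/1660) = -2015/(3 - 15/8) + 86/415 = -2015/9/8 + 86/415 = -2015*8/9 + 86/415 = -16120/9 + 86/415 = -6689026/3735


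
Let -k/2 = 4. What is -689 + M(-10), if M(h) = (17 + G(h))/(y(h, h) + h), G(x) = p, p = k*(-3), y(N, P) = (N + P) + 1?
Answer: -20022/29 ≈ -690.41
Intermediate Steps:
k = -8 (k = -2*4 = -8)
y(N, P) = 1 + N + P
p = 24 (p = -8*(-3) = 24)
G(x) = 24
M(h) = 41/(1 + 3*h) (M(h) = (17 + 24)/((1 + h + h) + h) = 41/((1 + 2*h) + h) = 41/(1 + 3*h))
-689 + M(-10) = -689 + 41/(1 + 3*(-10)) = -689 + 41/(1 - 30) = -689 + 41/(-29) = -689 + 41*(-1/29) = -689 - 41/29 = -20022/29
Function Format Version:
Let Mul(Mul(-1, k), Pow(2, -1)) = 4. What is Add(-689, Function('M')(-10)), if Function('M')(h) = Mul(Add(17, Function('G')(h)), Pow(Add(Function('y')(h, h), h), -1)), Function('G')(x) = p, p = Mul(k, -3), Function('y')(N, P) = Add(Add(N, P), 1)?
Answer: Rational(-20022, 29) ≈ -690.41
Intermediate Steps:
k = -8 (k = Mul(-2, 4) = -8)
Function('y')(N, P) = Add(1, N, P)
p = 24 (p = Mul(-8, -3) = 24)
Function('G')(x) = 24
Function('M')(h) = Mul(41, Pow(Add(1, Mul(3, h)), -1)) (Function('M')(h) = Mul(Add(17, 24), Pow(Add(Add(1, h, h), h), -1)) = Mul(41, Pow(Add(Add(1, Mul(2, h)), h), -1)) = Mul(41, Pow(Add(1, Mul(3, h)), -1)))
Add(-689, Function('M')(-10)) = Add(-689, Mul(41, Pow(Add(1, Mul(3, -10)), -1))) = Add(-689, Mul(41, Pow(Add(1, -30), -1))) = Add(-689, Mul(41, Pow(-29, -1))) = Add(-689, Mul(41, Rational(-1, 29))) = Add(-689, Rational(-41, 29)) = Rational(-20022, 29)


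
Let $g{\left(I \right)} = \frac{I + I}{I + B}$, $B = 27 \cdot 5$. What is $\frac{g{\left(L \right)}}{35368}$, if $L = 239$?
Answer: $\frac{239}{6613816} \approx 3.6136 \cdot 10^{-5}$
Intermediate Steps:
$B = 135$
$g{\left(I \right)} = \frac{2 I}{135 + I}$ ($g{\left(I \right)} = \frac{I + I}{I + 135} = \frac{2 I}{135 + I}$)
$\frac{g{\left(L \right)}}{35368} = \frac{2 \cdot 239 \frac{1}{135 + 239}}{35368} = 2 \cdot 239 \cdot \frac{1}{374} \cdot \frac{1}{35368} = \frac{239}{187} \cdot \frac{1}{35368} = \frac{239}{6613816}$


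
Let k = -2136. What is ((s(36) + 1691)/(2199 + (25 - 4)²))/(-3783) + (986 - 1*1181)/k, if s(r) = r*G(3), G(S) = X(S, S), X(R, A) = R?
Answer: 80985239/888853680 ≈ 0.091112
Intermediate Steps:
G(S) = S
s(r) = 3*r (s(r) = r*3 = 3*r)
((s(36) + 1691)/(2199 + (25 - 4)²))/(-3783) + (986 - 1*1181)/k = ((3*36 + 1691)/(2199 + (25 - 4)²))/(-3783) + (986 - 1*1181)/(-2136) = ((108 + 1691)/(2199 + 21²))*(-1/3783) + (986 - 1181)*(-1/2136) = (1799/(2199 + 441))*(-1/3783) - 195*(-1/2136) = (1799/2640)*(-1/3783) + 65/712 = -1799/9987120 + 65/712 = 80985239/888853680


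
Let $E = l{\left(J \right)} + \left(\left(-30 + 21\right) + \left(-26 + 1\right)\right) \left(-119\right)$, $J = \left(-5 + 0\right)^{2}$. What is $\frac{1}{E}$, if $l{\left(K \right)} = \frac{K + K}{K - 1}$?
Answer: $\frac{12}{48577} \approx 0.00024703$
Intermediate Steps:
$J = 25$ ($J = \left(-5\right)^{2} = 25$)
$l{\left(K \right)} = \frac{2 K}{-1 + K}$
$E = \frac{48577}{12}$ ($E = 2 \cdot 25 \frac{1}{-1 + 25} + \left(\left(-30 + 21\right) + \left(-26 + 1\right)\right) \left(-119\right) = 2 \cdot 25 \cdot \frac{1}{24} + \left(-9 - 25\right) \left(-119\right) = 2 \cdot 25 \cdot \frac{1}{24} - -4046 = \frac{25}{12} + 4046 = \frac{48577}{12} \approx 4048.1$)
$\frac{1}{E} = \frac{1}{\frac{48577}{12}} = \frac{12}{48577}$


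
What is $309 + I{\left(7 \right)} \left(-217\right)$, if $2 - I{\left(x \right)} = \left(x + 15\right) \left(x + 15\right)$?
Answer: $104903$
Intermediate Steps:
$I{\left(x \right)} = 2 - \left(15 + x\right)^{2}$ ($I{\left(x \right)} = 2 - \left(x + 15\right) \left(x + 15\right) = 2 - \left(15 + x\right) \left(15 + x\right) = 2 - \left(15 + x\right)^{2}$)
$309 + I{\left(7 \right)} \left(-217\right) = 309 + \left(2 - \left(15 + 7\right)^{2}\right) \left(-217\right) = 309 + \left(2 - 22^{2}\right) \left(-217\right) = 309 + \left(2 - 484\right) \left(-217\right) = 309 - -104594 = 309 + 104594 = 104903$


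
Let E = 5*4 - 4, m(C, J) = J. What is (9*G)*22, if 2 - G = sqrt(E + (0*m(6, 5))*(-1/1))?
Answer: -396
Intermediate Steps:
E = 16 (E = 20 - 4 = 16)
G = -2 (G = 2 - sqrt(16 + (0*5)*(-1/1)) = 2 - sqrt(16 + 0*(-1*1)) = 2 - sqrt(16 + 0*(-1)) = 2 - sqrt(16 + 0) = 2 - sqrt(16) = 2 - 1*4 = 2 - 4 = -2)
(9*G)*22 = (9*(-2))*22 = -18*22 = -396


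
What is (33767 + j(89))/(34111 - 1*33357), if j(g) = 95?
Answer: 16931/377 ≈ 44.910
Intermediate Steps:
(33767 + j(89))/(34111 - 1*33357) = (33767 + 95)/(34111 - 1*33357) = 33862/(34111 - 33357) = 33862/754 = 33862*(1/754) = 16931/377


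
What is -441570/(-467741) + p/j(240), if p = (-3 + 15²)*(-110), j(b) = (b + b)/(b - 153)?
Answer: -16558708509/3741928 ≈ -4425.2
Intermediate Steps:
j(b) = 2*b/(-153 + b) (j(b) = (2*b)/(-153 + b) = 2*b/(-153 + b))
p = -24420 (p = (-3 + 225)*(-110) = 222*(-110) = -24420)
-441570/(-467741) + p/j(240) = -441570/(-467741) - 24420/(2*240/(-153 + 240)) = -441570*(-1/467741) - 24420/(2*240/87) = 441570/467741 - 24420/(2*240*(1/87)) = 441570/467741 - 24420/160/29 = 441570/467741 - 24420*29/160 = 441570/467741 - 35409/8 = -16558708509/3741928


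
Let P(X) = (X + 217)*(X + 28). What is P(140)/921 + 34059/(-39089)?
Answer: 771011175/12000323 ≈ 64.249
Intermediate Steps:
P(X) = (28 + X)*(217 + X) (P(X) = (217 + X)*(28 + X) = (28 + X)*(217 + X))
P(140)/921 + 34059/(-39089) = (6076 + 140² + 245*140)/921 + 34059/(-39089) = (6076 + 19600 + 34300)*(1/921) + 34059*(-1/39089) = 59976*(1/921) - 34059/39089 = 19992/307 - 34059/39089 = 771011175/12000323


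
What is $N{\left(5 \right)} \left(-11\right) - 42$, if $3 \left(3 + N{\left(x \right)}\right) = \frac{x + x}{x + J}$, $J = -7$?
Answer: $\frac{28}{3} \approx 9.3333$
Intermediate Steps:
$N{\left(x \right)} = -3 + \frac{2 x}{3 \left(-7 + x\right)}$ ($N{\left(x \right)} = -3 + \frac{\left(x + x\right) \frac{1}{x - 7}}{3} = -3 + \frac{2 x \frac{1}{-7 + x}}{3} = -3 + \frac{2 x}{3 \left(-7 + x\right)}$)
$N{\left(5 \right)} \left(-11\right) - 42 = \frac{7 \left(9 - 5\right)}{3 \left(-7 + 5\right)} \left(-11\right) - 42 = \frac{7 \left(9 - 5\right)}{3 \left(-2\right)} \left(-11\right) - 42 = \frac{7}{3} \left(- \frac{1}{2}\right) 4 \left(-11\right) - 42 = \left(- \frac{14}{3}\right) \left(-11\right) - 42 = \frac{154}{3} - 42 = \frac{28}{3}$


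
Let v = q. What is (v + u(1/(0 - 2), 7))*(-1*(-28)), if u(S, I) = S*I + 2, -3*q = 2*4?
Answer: -350/3 ≈ -116.67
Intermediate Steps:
q = -8/3 (q = -2*4/3 = -⅓*8 = -8/3 ≈ -2.6667)
v = -8/3 ≈ -2.6667
u(S, I) = 2 + I*S (u(S, I) = I*S + 2 = 2 + I*S)
(v + u(1/(0 - 2), 7))*(-1*(-28)) = (-8/3 + (2 + 7/(0 - 2)))*(-1*(-28)) = (-8/3 + (2 + 7/(-2)))*28 = (-8/3 + (2 + 7*(-½)))*28 = (-8/3 + (2 - 7/2))*28 = (-8/3 - 3/2)*28 = -25/6*28 = -350/3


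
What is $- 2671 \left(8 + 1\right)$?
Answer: $-24039$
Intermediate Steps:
$- 2671 \left(8 + 1\right) = \left(-2671\right) 9 = -24039$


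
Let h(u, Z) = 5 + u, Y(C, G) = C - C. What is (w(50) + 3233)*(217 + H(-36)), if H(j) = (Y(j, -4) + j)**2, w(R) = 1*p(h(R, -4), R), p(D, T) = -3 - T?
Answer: 4811340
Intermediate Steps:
Y(C, G) = 0
w(R) = -3 - R (w(R) = 1*(-3 - R) = -3 - R)
H(j) = j**2 (H(j) = (0 + j)**2 = j**2)
(w(50) + 3233)*(217 + H(-36)) = ((-3 - 1*50) + 3233)*(217 + (-36)**2) = ((-3 - 50) + 3233)*(217 + 1296) = (-53 + 3233)*1513 = 3180*1513 = 4811340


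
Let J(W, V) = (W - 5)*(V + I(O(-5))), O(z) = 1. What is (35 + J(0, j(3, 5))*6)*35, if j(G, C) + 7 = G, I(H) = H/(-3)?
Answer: 5775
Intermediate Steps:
I(H) = -H/3 (I(H) = H*(-1/3) = -H/3)
j(G, C) = -7 + G
J(W, V) = (-5 + W)*(-1/3 + V) (J(W, V) = (W - 5)*(V - 1/3*1) = (-5 + W)*(V - 1/3) = (-5 + W)*(-1/3 + V))
(35 + J(0, j(3, 5))*6)*35 = (35 + (5/3 - 5*(-7 + 3) - 1/3*0 + (-7 + 3)*0)*6)*35 = (35 + (5/3 - 5*(-4) + 0 - 4*0)*6)*35 = (35 + (5/3 + 20 + 0 + 0)*6)*35 = (35 + (65/3)*6)*35 = (35 + 130)*35 = 165*35 = 5775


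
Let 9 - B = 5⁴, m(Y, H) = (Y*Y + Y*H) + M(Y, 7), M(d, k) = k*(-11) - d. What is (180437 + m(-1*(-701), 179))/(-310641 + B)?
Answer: -796539/311257 ≈ -2.5591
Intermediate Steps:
M(d, k) = -d - 11*k (M(d, k) = -11*k - d = -d - 11*k)
m(Y, H) = -77 + Y² - Y + H*Y (m(Y, H) = (Y*Y + Y*H) + (-Y - 11*7) = (Y² + H*Y) + (-Y - 77) = (Y² + H*Y) + (-77 - Y) = -77 + Y² - Y + H*Y)
B = -616 (B = 9 - 1*5⁴ = 9 - 1*625 = 9 - 625 = -616)
(180437 + m(-1*(-701), 179))/(-310641 + B) = (180437 + (-77 + (-1*(-701))² - (-1)*(-701) + 179*(-1*(-701))))/(-310641 - 616) = (180437 + (-77 + 701² - 1*701 + 179*701))/(-311257) = (180437 + (-77 + 491401 - 701 + 125479))*(-1/311257) = (180437 + 616102)*(-1/311257) = 796539*(-1/311257) = -796539/311257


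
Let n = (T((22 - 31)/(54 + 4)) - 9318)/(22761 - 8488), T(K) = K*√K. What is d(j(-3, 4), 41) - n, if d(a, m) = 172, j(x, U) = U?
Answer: 2464274/14273 + 27*I*√58/48014372 ≈ 172.65 + 4.2826e-6*I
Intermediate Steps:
T(K) = K^(3/2)
n = -9318/14273 - 27*I*√58/48014372 (n = (((22 - 31)/(54 + 4))^(3/2) - 9318)/(22761 - 8488) = ((-9/58)^(3/2) - 9318)/14273 = ((-9*1/58)^(3/2) - 9318)*(1/14273) = ((-9/58)^(3/2) - 9318)*(1/14273) = (-27*I*√58/3364 - 9318)*(1/14273) = (-9318 - 27*I*√58/3364)*(1/14273) = -9318/14273 - 27*I*√58/48014372 ≈ -0.65284 - 4.2826e-6*I)
d(j(-3, 4), 41) - n = 172 - (-9318/14273 - 27*I*√58/48014372) = 172 + (9318/14273 + 27*I*√58/48014372) = 2464274/14273 + 27*I*√58/48014372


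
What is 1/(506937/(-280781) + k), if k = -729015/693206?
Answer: -194639073886/556105330737 ≈ -0.35000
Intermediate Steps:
k = -729015/693206 (k = -729015*1/693206 = -729015/693206 ≈ -1.0517)
1/(506937/(-280781) + k) = 1/(506937/(-280781) - 729015/693206) = 1/(506937*(-1/280781) - 729015/693206) = 1/(-506937/280781 - 729015/693206) = 1/(-556105330737/194639073886) = -194639073886/556105330737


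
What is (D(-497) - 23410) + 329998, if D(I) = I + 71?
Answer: 306162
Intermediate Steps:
D(I) = 71 + I
(D(-497) - 23410) + 329998 = ((71 - 497) - 23410) + 329998 = (-426 - 23410) + 329998 = -23836 + 329998 = 306162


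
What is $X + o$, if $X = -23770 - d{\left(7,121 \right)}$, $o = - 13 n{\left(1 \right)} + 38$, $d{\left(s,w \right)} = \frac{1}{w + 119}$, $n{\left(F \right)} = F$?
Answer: $- \frac{5698801}{240} \approx -23745.0$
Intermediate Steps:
$d{\left(s,w \right)} = \frac{1}{119 + w}$
$o = 25$ ($o = \left(-13\right) 1 + 38 = -13 + 38 = 25$)
$X = - \frac{5704801}{240}$ ($X = -23770 - \frac{1}{119 + 121} = -23770 - \frac{1}{240} = - \frac{5704801}{240} \approx -23770.0$)
$X + o = - \frac{5704801}{240} + 25 = - \frac{5698801}{240}$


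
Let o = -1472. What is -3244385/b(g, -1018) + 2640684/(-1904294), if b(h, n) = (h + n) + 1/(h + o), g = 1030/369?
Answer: 32511013953783816504/10177526174487721 ≈ 3194.4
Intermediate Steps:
g = 1030/369 (g = 1030*(1/369) = 1030/369 ≈ 2.7913)
b(h, n) = h + n + 1/(-1472 + h) (b(h, n) = (h + n) + 1/(h - 1472) = (h + n) + 1/(-1472 + h) = h + n + 1/(-1472 + h))
-3244385/b(g, -1018) + 2640684/(-1904294) = -3244385*(-1472 + 1030/369)/(1 + (1030/369)**2 - 1472*1030/369 - 1472*(-1018) + (1030/369)*(-1018)) + 2640684/(-1904294) = -3244385*(-542138/(369*(1 + 1060900/136161 - 1516160/369 + 1498496 - 1048540/369))) + 2640684*(-1/1904294) = -3244385/((-369/542138*203091536617/136161)) - 1320342/952147 = -3244385/(-203091536617/200048922) - 1320342/952147 = -3244385*(-200048922/203091536617) - 1320342/952147 = 649035721802970/203091536617 - 1320342/952147 = 32511013953783816504/10177526174487721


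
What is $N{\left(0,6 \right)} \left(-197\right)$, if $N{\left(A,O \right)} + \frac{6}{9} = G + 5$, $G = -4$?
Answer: $- \frac{197}{3} \approx -65.667$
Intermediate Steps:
$N{\left(A,O \right)} = \frac{1}{3}$ ($N{\left(A,O \right)} = - \frac{2}{3} + \left(-4 + 5\right) = - \frac{2}{3} + 1 = \frac{1}{3}$)
$N{\left(0,6 \right)} \left(-197\right) = \frac{1}{3} \left(-197\right) = - \frac{197}{3}$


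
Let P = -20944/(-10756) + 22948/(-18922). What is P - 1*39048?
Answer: -993386996982/25440629 ≈ -39047.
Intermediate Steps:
P = 18684210/25440629 (P = -20944*(-1/10756) + 22948*(-1/18922) = 5236/2689 - 11474/9461 = 18684210/25440629 ≈ 0.73442)
P - 1*39048 = 18684210/25440629 - 1*39048 = 18684210/25440629 - 39048 = -993386996982/25440629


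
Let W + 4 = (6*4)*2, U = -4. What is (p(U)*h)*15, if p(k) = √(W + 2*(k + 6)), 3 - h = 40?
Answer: -2220*√3 ≈ -3845.2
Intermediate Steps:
h = -37 (h = 3 - 1*40 = 3 - 40 = -37)
W = 44 (W = -4 + (6*4)*2 = -4 + 24*2 = -4 + 48 = 44)
p(k) = √(56 + 2*k) (p(k) = √(44 + 2*(k + 6)) = √(44 + 2*(6 + k)) = √(44 + (12 + 2*k)) = √(56 + 2*k))
(p(U)*h)*15 = (√(56 + 2*(-4))*(-37))*15 = (√(56 - 8)*(-37))*15 = (√48*(-37))*15 = ((4*√3)*(-37))*15 = -148*√3*15 = -2220*√3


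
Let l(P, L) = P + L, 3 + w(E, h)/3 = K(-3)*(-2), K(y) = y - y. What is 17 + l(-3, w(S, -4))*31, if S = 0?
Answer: -355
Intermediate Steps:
K(y) = 0
w(E, h) = -9 (w(E, h) = -9 + 3*(0*(-2)) = -9 + 3*0 = -9 + 0 = -9)
l(P, L) = L + P
17 + l(-3, w(S, -4))*31 = 17 + (-9 - 3)*31 = 17 - 12*31 = 17 - 372 = -355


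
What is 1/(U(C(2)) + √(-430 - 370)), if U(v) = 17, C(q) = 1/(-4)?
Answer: 17/1089 - 20*I*√2/1089 ≈ 0.015611 - 0.025973*I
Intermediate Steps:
C(q) = -¼
1/(U(C(2)) + √(-430 - 370)) = 1/(17 + √(-430 - 370)) = 1/(17 + √(-800)) = 1/(17 + 20*I*√2)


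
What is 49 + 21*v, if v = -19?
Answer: -350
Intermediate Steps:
49 + 21*v = 49 + 21*(-19) = 49 - 399 = -350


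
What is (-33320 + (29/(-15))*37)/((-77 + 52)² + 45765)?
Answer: -500873/695850 ≈ -0.71980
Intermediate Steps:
(-33320 + (29/(-15))*37)/((-77 + 52)² + 45765) = (-33320 - 1/15*29*37)/((-25)² + 45765) = (-33320 - 29/15*37)/(625 + 45765) = (-33320 - 1073/15)/46390 = -500873/15*1/46390 = -500873/695850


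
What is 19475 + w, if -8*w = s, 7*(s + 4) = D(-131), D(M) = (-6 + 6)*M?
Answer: 38951/2 ≈ 19476.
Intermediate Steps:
D(M) = 0 (D(M) = 0*M = 0)
s = -4 (s = -4 + (1/7)*0 = -4 + 0 = -4)
w = 1/2 (w = -1/8*(-4) = 1/2 ≈ 0.50000)
19475 + w = 19475 + 1/2 = 38951/2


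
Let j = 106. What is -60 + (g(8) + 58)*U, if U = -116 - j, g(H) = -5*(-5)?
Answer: -18486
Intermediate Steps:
g(H) = 25
U = -222 (U = -116 - 1*106 = -116 - 106 = -222)
-60 + (g(8) + 58)*U = -60 + (25 + 58)*(-222) = -60 + 83*(-222) = -60 - 18426 = -18486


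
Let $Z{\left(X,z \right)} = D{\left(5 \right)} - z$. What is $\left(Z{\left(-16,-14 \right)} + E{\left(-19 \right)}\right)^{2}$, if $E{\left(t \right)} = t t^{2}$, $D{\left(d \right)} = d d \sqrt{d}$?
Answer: $46857150 - 342250 \sqrt{5} \approx 4.6092 \cdot 10^{7}$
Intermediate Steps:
$D{\left(d \right)} = d^{\frac{5}{2}}$ ($D{\left(d \right)} = d^{2} \sqrt{d} = d^{\frac{5}{2}}$)
$E{\left(t \right)} = t^{3}$
$Z{\left(X,z \right)} = - z + 25 \sqrt{5}$ ($Z{\left(X,z \right)} = 5^{\frac{5}{2}} - z = 25 \sqrt{5} - z = - z + 25 \sqrt{5}$)
$\left(Z{\left(-16,-14 \right)} + E{\left(-19 \right)}\right)^{2} = \left(\left(\left(-1\right) \left(-14\right) + 25 \sqrt{5}\right) + \left(-19\right)^{3}\right)^{2} = \left(\left(14 + 25 \sqrt{5}\right) - 6859\right)^{2} = \left(-6845 + 25 \sqrt{5}\right)^{2}$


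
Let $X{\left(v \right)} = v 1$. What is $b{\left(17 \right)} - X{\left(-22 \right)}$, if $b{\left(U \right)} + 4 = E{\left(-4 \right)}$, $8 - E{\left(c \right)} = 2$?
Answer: $24$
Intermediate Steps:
$E{\left(c \right)} = 6$ ($E{\left(c \right)} = 8 - 2 = 6$)
$b{\left(U \right)} = 2$ ($b{\left(U \right)} = -4 + 6 = 2$)
$X{\left(v \right)} = v$
$b{\left(17 \right)} - X{\left(-22 \right)} = 2 - -22 = 2 + 22 = 24$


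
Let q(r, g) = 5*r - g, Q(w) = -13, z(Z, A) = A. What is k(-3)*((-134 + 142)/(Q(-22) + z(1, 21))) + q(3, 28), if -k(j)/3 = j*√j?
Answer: -13 + 9*I*√3 ≈ -13.0 + 15.588*I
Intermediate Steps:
q(r, g) = -g + 5*r
k(j) = -3*j^(3/2) (k(j) = -3*j*√j = -3*j^(3/2))
k(-3)*((-134 + 142)/(Q(-22) + z(1, 21))) + q(3, 28) = (-(-9)*I*√3)*((-134 + 142)/(-13 + 21)) + (-1*28 + 5*3) = (-(-9)*I*√3)*(8/8) + (-28 + 15) = (9*I*√3)*(8*(⅛)) - 13 = (9*I*√3)*1 - 13 = 9*I*√3 - 13 = -13 + 9*I*√3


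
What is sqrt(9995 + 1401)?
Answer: 2*sqrt(2849) ≈ 106.75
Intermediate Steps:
sqrt(9995 + 1401) = sqrt(11396) = 2*sqrt(2849)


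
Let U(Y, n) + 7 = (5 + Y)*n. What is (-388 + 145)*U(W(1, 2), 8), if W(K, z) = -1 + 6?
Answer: -17739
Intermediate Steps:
W(K, z) = 5
U(Y, n) = -7 + n*(5 + Y) (U(Y, n) = -7 + (5 + Y)*n = -7 + n*(5 + Y))
(-388 + 145)*U(W(1, 2), 8) = (-388 + 145)*(-7 + 5*8 + 5*8) = -243*(-7 + 40 + 40) = -243*73 = -17739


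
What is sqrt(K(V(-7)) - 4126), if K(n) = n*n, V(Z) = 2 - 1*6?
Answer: I*sqrt(4110) ≈ 64.109*I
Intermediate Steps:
V(Z) = -4 (V(Z) = 2 - 6 = -4)
K(n) = n**2
sqrt(K(V(-7)) - 4126) = sqrt((-4)**2 - 4126) = sqrt(16 - 4126) = sqrt(-4110) = I*sqrt(4110)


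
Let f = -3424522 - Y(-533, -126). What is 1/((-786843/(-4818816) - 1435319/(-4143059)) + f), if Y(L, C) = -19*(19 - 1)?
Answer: -2218293222016/7595834154243287431 ≈ -2.9204e-7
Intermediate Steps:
Y(L, C) = -342 (Y(L, C) = -19*18 = -342)
f = -3424180 (f = -3424522 - 1*(-342) = -3424522 + 342 = -3424180)
1/((-786843/(-4818816) - 1435319/(-4143059)) + f) = 1/((-786843/(-4818816) - 1435319/(-4143059)) - 3424180) = 1/((-786843*(-1/4818816) - 1435319*(-1/4143059)) - 3424180) = 1/((87427/535424 + 1435319/4143059) - 3424180) = 1/(1130719459449/2218293222016 - 3424180) = 1/(-7595834154243287431/2218293222016) = -2218293222016/7595834154243287431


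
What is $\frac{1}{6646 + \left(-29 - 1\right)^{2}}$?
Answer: $\frac{1}{7546} \approx 0.00013252$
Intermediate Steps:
$\frac{1}{6646 + \left(-29 - 1\right)^{2}} = \frac{1}{6646 + \left(-30\right)^{2}} = \frac{1}{6646 + 900} = \frac{1}{7546}$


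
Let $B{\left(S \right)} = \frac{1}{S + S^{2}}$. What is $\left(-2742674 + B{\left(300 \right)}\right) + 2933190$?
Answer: $\frac{17203594801}{90300} \approx 1.9052 \cdot 10^{5}$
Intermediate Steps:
$\left(-2742674 + B{\left(300 \right)}\right) + 2933190 = \left(-2742674 + \frac{1}{300 \left(1 + 300\right)}\right) + 2933190 = \left(-2742674 + \frac{1}{300 \cdot 301}\right) + 2933190 = \left(-2742674 + \frac{1}{300} \cdot \frac{1}{301}\right) + 2933190 = \left(-2742674 + \frac{1}{90300}\right) + 2933190 = - \frac{247663462199}{90300} + 2933190 = \frac{17203594801}{90300}$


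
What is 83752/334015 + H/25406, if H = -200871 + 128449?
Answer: -11031115509/4242992545 ≈ -2.5998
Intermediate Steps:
H = -72422
83752/334015 + H/25406 = 83752/334015 - 72422/25406 = 83752*(1/334015) - 72422*1/25406 = 83752/334015 - 36211/12703 = -11031115509/4242992545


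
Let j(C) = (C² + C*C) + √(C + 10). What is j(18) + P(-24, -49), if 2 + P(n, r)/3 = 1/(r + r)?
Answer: 62913/98 + 2*√7 ≈ 647.26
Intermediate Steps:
P(n, r) = -6 + 3/(2*r) (P(n, r) = -6 + 3/(r + r) = -6 + 3/((2*r)) = -6 + 3*(1/(2*r)) = -6 + 3/(2*r))
j(C) = √(10 + C) + 2*C² (j(C) = (C² + C²) + √(10 + C) = 2*C² + √(10 + C) = √(10 + C) + 2*C²)
j(18) + P(-24, -49) = (√(10 + 18) + 2*18²) + (-6 + (3/2)/(-49)) = (√28 + 2*324) + (-6 + (3/2)*(-1/49)) = (2*√7 + 648) + (-6 - 3/98) = (648 + 2*√7) - 591/98 = 62913/98 + 2*√7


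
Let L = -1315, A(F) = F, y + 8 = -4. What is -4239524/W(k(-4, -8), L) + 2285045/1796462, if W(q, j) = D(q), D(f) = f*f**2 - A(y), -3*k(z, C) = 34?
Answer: 51431238171119/17506522190 ≈ 2937.8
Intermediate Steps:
y = -12 (y = -8 - 4 = -12)
k(z, C) = -34/3 (k(z, C) = -1/3*34 = -34/3)
D(f) = 12 + f**3 (D(f) = f*f**2 - 1*(-12) = f**3 + 12 = 12 + f**3)
W(q, j) = 12 + q**3
-4239524/W(k(-4, -8), L) + 2285045/1796462 = -4239524/(12 + (-34/3)**3) + 2285045/1796462 = -4239524/(12 - 39304/27) + 2285045*(1/1796462) = -4239524/(-38980/27) + 2285045/1796462 = -4239524*(-27/38980) + 2285045/1796462 = 28616787/9745 + 2285045/1796462 = 51431238171119/17506522190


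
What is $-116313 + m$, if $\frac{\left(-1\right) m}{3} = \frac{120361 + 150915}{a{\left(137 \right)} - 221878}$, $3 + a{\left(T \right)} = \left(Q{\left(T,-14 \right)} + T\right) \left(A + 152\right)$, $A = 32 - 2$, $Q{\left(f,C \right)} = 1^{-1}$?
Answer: $- \frac{22885513617}{196765} \approx -1.1631 \cdot 10^{5}$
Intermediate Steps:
$Q{\left(f,C \right)} = 1$
$A = 30$
$a{\left(T \right)} = 179 + 182 T$ ($a{\left(T \right)} = -3 + \left(1 + T\right) \left(30 + 152\right) = -3 + \left(1 + T\right) 182 = -3 + \left(182 + 182 T\right) = 179 + 182 T$)
$m = \frac{813828}{196765}$ ($m = - 3 \frac{120361 + 150915}{\left(179 + 182 \cdot 137\right) - 221878} = - 3 \frac{271276}{\left(179 + 24934\right) - 221878} = - 3 \frac{271276}{25113 - 221878} = - 3 \frac{271276}{-196765} = - 3 \cdot 271276 \left(- \frac{1}{196765}\right) = \left(-3\right) \left(- \frac{271276}{196765}\right) = \frac{813828}{196765} \approx 4.136$)
$-116313 + m = -116313 + \frac{813828}{196765} = - \frac{22885513617}{196765}$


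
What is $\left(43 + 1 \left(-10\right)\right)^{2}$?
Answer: $1089$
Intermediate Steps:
$\left(43 + 1 \left(-10\right)\right)^{2} = \left(43 - 10\right)^{2} = 33^{2} = 1089$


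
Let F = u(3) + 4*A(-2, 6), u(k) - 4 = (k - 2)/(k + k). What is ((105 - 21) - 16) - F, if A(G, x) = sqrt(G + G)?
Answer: 383/6 - 8*I ≈ 63.833 - 8.0*I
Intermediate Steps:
A(G, x) = sqrt(2)*sqrt(G) (A(G, x) = sqrt(2*G) = sqrt(2)*sqrt(G))
u(k) = 4 + (-2 + k)/(2*k) (u(k) = 4 + (k - 2)/(k + k) = 4 + (-2 + k)/((2*k)) = 4 + (-2 + k)*(1/(2*k)) = 4 + (-2 + k)/(2*k))
F = 25/6 + 8*I (F = (9/2 - 1/3) + 4*(sqrt(2)*sqrt(-2)) = (9/2 - 1*1/3) + 4*(sqrt(2)*(I*sqrt(2))) = (9/2 - 1/3) + 4*(2*I) = 25/6 + 8*I ≈ 4.1667 + 8.0*I)
((105 - 21) - 16) - F = ((105 - 21) - 16) - (25/6 + 8*I) = (84 - 16) + (-25/6 - 8*I) = 68 + (-25/6 - 8*I) = 383/6 - 8*I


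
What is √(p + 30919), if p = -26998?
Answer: √3921 ≈ 62.618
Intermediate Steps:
√(p + 30919) = √(-26998 + 30919) = √3921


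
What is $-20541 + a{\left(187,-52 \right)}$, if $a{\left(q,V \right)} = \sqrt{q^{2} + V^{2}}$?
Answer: $-20541 + \sqrt{37673} \approx -20347.0$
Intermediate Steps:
$a{\left(q,V \right)} = \sqrt{V^{2} + q^{2}}$
$-20541 + a{\left(187,-52 \right)} = -20541 + \sqrt{\left(-52\right)^{2} + 187^{2}} = -20541 + \sqrt{2704 + 34969} = -20541 + \sqrt{37673}$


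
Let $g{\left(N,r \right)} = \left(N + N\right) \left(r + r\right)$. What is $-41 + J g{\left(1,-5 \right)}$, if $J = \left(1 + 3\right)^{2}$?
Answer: $-361$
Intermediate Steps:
$J = 16$ ($J = 4^{2} = 16$)
$g{\left(N,r \right)} = 4 N r$ ($g{\left(N,r \right)} = 2 N 2 r = 4 N r$)
$-41 + J g{\left(1,-5 \right)} = -41 + 16 \cdot 4 \cdot 1 \left(-5\right) = -41 + 16 \left(-20\right) = -41 - 320 = -361$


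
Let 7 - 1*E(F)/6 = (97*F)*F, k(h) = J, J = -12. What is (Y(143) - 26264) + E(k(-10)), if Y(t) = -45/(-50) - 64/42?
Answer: -23106431/210 ≈ -1.1003e+5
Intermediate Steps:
Y(t) = -131/210 (Y(t) = -45*(-1/50) - 64*1/42 = 9/10 - 32/21 = -131/210)
k(h) = -12
E(F) = 42 - 582*F² (E(F) = 42 - 6*97*F*F = 42 - 582*F²)
(Y(143) - 26264) + E(k(-10)) = (-131/210 - 26264) + (42 - 582*(-12)²) = -5515571/210 + (42 - 582*144) = -5515571/210 + (42 - 83808) = -5515571/210 - 83766 = -23106431/210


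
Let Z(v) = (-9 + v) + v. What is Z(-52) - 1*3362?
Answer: -3475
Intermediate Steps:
Z(v) = -9 + 2*v
Z(-52) - 1*3362 = (-9 + 2*(-52)) - 1*3362 = (-9 - 104) - 3362 = -113 - 3362 = -3475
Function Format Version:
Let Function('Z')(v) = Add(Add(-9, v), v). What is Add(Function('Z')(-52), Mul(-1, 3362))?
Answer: -3475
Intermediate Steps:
Function('Z')(v) = Add(-9, Mul(2, v))
Add(Function('Z')(-52), Mul(-1, 3362)) = Add(Add(-9, Mul(2, -52)), Mul(-1, 3362)) = Add(Add(-9, -104), -3362) = Add(-113, -3362) = -3475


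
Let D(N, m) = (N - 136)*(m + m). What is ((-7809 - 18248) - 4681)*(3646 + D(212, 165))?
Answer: -882979788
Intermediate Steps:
D(N, m) = 2*m*(-136 + N) (D(N, m) = (-136 + N)*(2*m) = 2*m*(-136 + N))
((-7809 - 18248) - 4681)*(3646 + D(212, 165)) = ((-7809 - 18248) - 4681)*(3646 + 2*165*(-136 + 212)) = (-26057 - 4681)*(3646 + 2*165*76) = -30738*(3646 + 25080) = -30738*28726 = -882979788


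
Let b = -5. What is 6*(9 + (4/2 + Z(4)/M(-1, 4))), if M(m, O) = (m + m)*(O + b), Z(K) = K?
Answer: 78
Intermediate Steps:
M(m, O) = 2*m*(-5 + O) (M(m, O) = (m + m)*(O - 5) = (2*m)*(-5 + O) = 2*m*(-5 + O))
6*(9 + (4/2 + Z(4)/M(-1, 4))) = 6*(9 + (4/2 + 4/((2*(-1)*(-5 + 4))))) = 6*(9 + (4*(½) + 4/((2*(-1)*(-1))))) = 6*(9 + (2 + 4/2)) = 6*(9 + (2 + 4*(½))) = 6*(9 + (2 + 2)) = 6*(9 + 4) = 6*13 = 78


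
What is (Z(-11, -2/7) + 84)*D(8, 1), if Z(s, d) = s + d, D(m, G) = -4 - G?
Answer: -2545/7 ≈ -363.57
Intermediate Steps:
Z(s, d) = d + s
(Z(-11, -2/7) + 84)*D(8, 1) = ((-2/7 - 11) + 84)*(-4 - 1*1) = ((-2*⅐ - 11) + 84)*(-4 - 1) = ((-2/7 - 11) + 84)*(-5) = (-79/7 + 84)*(-5) = (509/7)*(-5) = -2545/7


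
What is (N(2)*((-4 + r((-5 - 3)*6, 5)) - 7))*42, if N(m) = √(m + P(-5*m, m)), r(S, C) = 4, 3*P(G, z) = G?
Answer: -196*I*√3 ≈ -339.48*I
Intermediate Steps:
P(G, z) = G/3
N(m) = √6*√(-m)/3 (N(m) = √(m + (-5*m)/3) = √(m - 5*m/3) = √(-2*m/3) = √6*√(-m)/3)
(N(2)*((-4 + r((-5 - 3)*6, 5)) - 7))*42 = ((√6*√(-1*2)/3)*((-4 + 4) - 7))*42 = ((√6*√(-2)/3)*(0 - 7))*42 = ((√6*(I*√2)/3)*(-7))*42 = ((2*I*√3/3)*(-7))*42 = -14*I*√3/3*42 = -196*I*√3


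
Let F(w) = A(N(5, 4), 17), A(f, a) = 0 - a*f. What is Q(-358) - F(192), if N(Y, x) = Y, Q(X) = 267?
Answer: 352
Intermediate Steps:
A(f, a) = -a*f (A(f, a) = 0 - a*f = -a*f)
F(w) = -85 (F(w) = -1*17*5 = -85)
Q(-358) - F(192) = 267 - 1*(-85) = 267 + 85 = 352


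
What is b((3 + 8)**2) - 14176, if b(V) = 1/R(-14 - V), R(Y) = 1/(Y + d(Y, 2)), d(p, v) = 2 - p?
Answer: -14174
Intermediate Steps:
R(Y) = 1/2 (R(Y) = 1/(Y + (2 - Y)) = 1/2)
b(V) = 2 (b(V) = 1/(1/2) = 2)
b((3 + 8)**2) - 14176 = 2 - 14176 = -14174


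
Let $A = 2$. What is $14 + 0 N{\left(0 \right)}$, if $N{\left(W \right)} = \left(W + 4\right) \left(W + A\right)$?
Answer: $14$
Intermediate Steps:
$N{\left(W \right)} = \left(2 + W\right) \left(4 + W\right)$ ($N{\left(W \right)} = \left(W + 4\right) \left(W + 2\right) = \left(4 + W\right) \left(2 + W\right) = \left(2 + W\right) \left(4 + W\right)$)
$14 + 0 N{\left(0 \right)} = 14 + 0 \left(8 + 0^{2} + 6 \cdot 0\right) = 14 + 0 \left(8 + 0 + 0\right) = 14 + 0 \cdot 8 = 14 + 0 = 14$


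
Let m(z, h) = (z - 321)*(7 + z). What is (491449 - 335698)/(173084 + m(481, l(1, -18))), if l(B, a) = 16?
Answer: 155751/251164 ≈ 0.62012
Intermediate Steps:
m(z, h) = (-321 + z)*(7 + z)
(491449 - 335698)/(173084 + m(481, l(1, -18))) = (491449 - 335698)/(173084 + (-2247 + 481² - 314*481)) = 155751/(173084 + (-2247 + 231361 - 151034)) = 155751/(173084 + 78080) = 155751/251164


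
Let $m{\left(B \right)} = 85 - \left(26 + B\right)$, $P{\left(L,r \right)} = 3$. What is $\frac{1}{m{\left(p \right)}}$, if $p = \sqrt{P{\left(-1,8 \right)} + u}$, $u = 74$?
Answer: $\frac{59}{3404} + \frac{\sqrt{77}}{3404} \approx 0.01991$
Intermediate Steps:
$p = \sqrt{77}$ ($p = \sqrt{3 + 74} = \sqrt{77} \approx 8.775$)
$m{\left(B \right)} = 59 - B$
$\frac{1}{m{\left(p \right)}} = \frac{1}{59 - \sqrt{77}}$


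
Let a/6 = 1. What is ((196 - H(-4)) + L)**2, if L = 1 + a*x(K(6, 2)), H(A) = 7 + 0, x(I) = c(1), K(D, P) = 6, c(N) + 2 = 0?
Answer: 31684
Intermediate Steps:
c(N) = -2 (c(N) = -2 + 0 = -2)
x(I) = -2
a = 6 (a = 6*1 = 6)
H(A) = 7
L = -11 (L = 1 + 6*(-2) = 1 - 12 = -11)
((196 - H(-4)) + L)**2 = ((196 - 1*7) - 11)**2 = ((196 - 7) - 11)**2 = (189 - 11)**2 = 178**2 = 31684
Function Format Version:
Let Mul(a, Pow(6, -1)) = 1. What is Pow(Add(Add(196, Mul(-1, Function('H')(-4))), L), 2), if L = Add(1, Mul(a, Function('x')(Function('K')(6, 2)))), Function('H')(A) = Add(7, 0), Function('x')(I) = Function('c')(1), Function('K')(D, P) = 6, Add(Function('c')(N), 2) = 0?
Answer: 31684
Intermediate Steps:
Function('c')(N) = -2 (Function('c')(N) = Add(-2, 0) = -2)
Function('x')(I) = -2
a = 6 (a = Mul(6, 1) = 6)
Function('H')(A) = 7
L = -11 (L = Add(1, Mul(6, -2)) = Add(1, -12) = -11)
Pow(Add(Add(196, Mul(-1, Function('H')(-4))), L), 2) = Pow(Add(Add(196, Mul(-1, 7)), -11), 2) = Pow(Add(Add(196, -7), -11), 2) = Pow(Add(189, -11), 2) = Pow(178, 2) = 31684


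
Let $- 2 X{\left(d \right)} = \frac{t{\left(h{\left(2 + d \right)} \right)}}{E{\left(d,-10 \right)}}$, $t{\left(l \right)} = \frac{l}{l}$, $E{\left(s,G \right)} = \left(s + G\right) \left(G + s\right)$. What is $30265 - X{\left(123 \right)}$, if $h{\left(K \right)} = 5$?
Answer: $\frac{772907571}{25538} \approx 30265.0$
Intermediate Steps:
$E{\left(s,G \right)} = \left(G + s\right)^{2}$ ($E{\left(s,G \right)} = \left(G + s\right) \left(G + s\right) = \left(G + s\right)^{2}$)
$t{\left(l \right)} = 1$
$X{\left(d \right)} = - \frac{1}{2 \left(-10 + d\right)^{2}}$ ($X{\left(d \right)} = - \frac{1 \frac{1}{\left(-10 + d\right)^{2}}}{2} = - \frac{1}{2 \left(-10 + d\right)^{2}}$)
$30265 - X{\left(123 \right)} = 30265 - - \frac{1}{2 \left(-10 + 123\right)^{2}} = 30265 - - \frac{1}{2 \cdot 12769} = 30265 - \left(- \frac{1}{2}\right) \frac{1}{12769} = 30265 - - \frac{1}{25538} = 30265 + \frac{1}{25538} = \frac{772907571}{25538}$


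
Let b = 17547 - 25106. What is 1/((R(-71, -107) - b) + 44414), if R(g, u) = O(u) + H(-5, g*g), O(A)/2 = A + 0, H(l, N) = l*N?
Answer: 1/26554 ≈ 3.7659e-5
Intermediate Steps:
H(l, N) = N*l
O(A) = 2*A (O(A) = 2*(A + 0) = 2*A)
b = -7559
R(g, u) = -5*g**2 + 2*u (R(g, u) = 2*u + (g*g)*(-5) = 2*u + g**2*(-5) = 2*u - 5*g**2 = -5*g**2 + 2*u)
1/((R(-71, -107) - b) + 44414) = 1/(((-5*(-71)**2 + 2*(-107)) - 1*(-7559)) + 44414) = 1/(((-5*5041 - 214) + 7559) + 44414) = 1/(((-25205 - 214) + 7559) + 44414) = 1/((-25419 + 7559) + 44414) = 1/(-17860 + 44414) = 1/26554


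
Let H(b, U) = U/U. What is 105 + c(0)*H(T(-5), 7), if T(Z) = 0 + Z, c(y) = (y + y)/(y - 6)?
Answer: 105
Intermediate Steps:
c(y) = 2*y/(-6 + y) (c(y) = (2*y)/(-6 + y) = 2*y/(-6 + y))
T(Z) = Z
H(b, U) = 1
105 + c(0)*H(T(-5), 7) = 105 + (2*0/(-6 + 0))*1 = 105 + (2*0/(-6))*1 = 105 + (2*0*(-⅙))*1 = 105 + 0*1 = 105 + 0 = 105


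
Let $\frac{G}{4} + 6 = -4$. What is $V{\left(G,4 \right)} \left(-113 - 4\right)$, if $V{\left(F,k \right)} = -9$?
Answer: $1053$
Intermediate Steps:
$G = -40$ ($G = -24 + 4 \left(-4\right) = -24 - 16 = -40$)
$V{\left(G,4 \right)} \left(-113 - 4\right) = - 9 \left(-113 - 4\right) = \left(-9\right) \left(-117\right) = 1053$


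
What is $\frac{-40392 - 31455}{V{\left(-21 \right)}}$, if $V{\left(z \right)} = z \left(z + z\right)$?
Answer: $- \frac{7983}{98} \approx -81.459$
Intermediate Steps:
$V{\left(z \right)} = 2 z^{2}$ ($V{\left(z \right)} = z 2 z = 2 z^{2}$)
$\frac{-40392 - 31455}{V{\left(-21 \right)}} = \frac{-40392 - 31455}{2 \left(-21\right)^{2}} = - \frac{71847}{2 \cdot 441} = - \frac{71847}{882} = \left(-71847\right) \frac{1}{882} = - \frac{7983}{98}$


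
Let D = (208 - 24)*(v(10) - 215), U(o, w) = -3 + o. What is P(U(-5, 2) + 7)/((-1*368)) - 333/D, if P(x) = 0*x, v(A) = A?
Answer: 333/37720 ≈ 0.0088282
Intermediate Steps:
D = -37720 (D = (208 - 24)*(10 - 215) = 184*(-205) = -37720)
P(x) = 0
P(U(-5, 2) + 7)/((-1*368)) - 333/D = 0/((-1*368)) - 333/(-37720) = 0/(-368) - 333*(-1/37720) = 0*(-1/368) + 333/37720 = 0 + 333/37720 = 333/37720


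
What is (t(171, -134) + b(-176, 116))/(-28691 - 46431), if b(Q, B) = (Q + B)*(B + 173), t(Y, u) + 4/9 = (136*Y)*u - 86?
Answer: 14101787/338049 ≈ 41.715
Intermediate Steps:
t(Y, u) = -778/9 + 136*Y*u (t(Y, u) = -4/9 + ((136*Y)*u - 86) = -4/9 + (136*Y*u - 86) = -4/9 + (-86 + 136*Y*u) = -778/9 + 136*Y*u)
b(Q, B) = (173 + B)*(B + Q) (b(Q, B) = (B + Q)*(173 + B) = (173 + B)*(B + Q))
(t(171, -134) + b(-176, 116))/(-28691 - 46431) = ((-778/9 + 136*171*(-134)) + (116² + 173*116 + 173*(-176) + 116*(-176)))/(-28691 - 46431) = ((-778/9 - 3116304) + (13456 + 20068 - 30448 - 20416))/(-75122) = (-28047514/9 - 17340)*(-1/75122) = -28203574/9*(-1/75122) = 14101787/338049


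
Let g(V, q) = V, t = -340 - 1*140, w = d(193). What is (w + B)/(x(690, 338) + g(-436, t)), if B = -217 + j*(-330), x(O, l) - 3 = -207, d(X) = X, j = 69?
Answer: 11397/320 ≈ 35.616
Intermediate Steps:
w = 193
x(O, l) = -204 (x(O, l) = 3 - 207 = -204)
B = -22987 (B = -217 + 69*(-330) = -217 - 22770 = -22987)
t = -480 (t = -340 - 140 = -480)
(w + B)/(x(690, 338) + g(-436, t)) = (193 - 22987)/(-204 - 436) = -22794/(-640) = -22794*(-1/640) = 11397/320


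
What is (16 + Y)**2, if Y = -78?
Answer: 3844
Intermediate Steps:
(16 + Y)**2 = (16 - 78)**2 = (-62)**2 = 3844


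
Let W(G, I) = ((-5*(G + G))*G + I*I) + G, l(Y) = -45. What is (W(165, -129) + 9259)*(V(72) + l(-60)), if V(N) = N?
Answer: -6646995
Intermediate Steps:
W(G, I) = G + I² - 10*G² (W(G, I) = ((-10*G)*G + I²) + G = (-10*G² + I²) + G = (I² - 10*G²) + G = G + I² - 10*G²)
(W(165, -129) + 9259)*(V(72) + l(-60)) = ((165 + (-129)² - 10*165²) + 9259)*(72 - 45) = ((165 + 16641 - 10*27225) + 9259)*27 = ((165 + 16641 - 272250) + 9259)*27 = (-255444 + 9259)*27 = -246185*27 = -6646995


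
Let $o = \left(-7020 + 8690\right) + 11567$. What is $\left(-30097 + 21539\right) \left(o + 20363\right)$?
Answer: $-287548800$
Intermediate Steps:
$o = 13237$ ($o = 1670 + 11567 = 13237$)
$\left(-30097 + 21539\right) \left(o + 20363\right) = \left(-30097 + 21539\right) \left(13237 + 20363\right) = \left(-8558\right) 33600 = -287548800$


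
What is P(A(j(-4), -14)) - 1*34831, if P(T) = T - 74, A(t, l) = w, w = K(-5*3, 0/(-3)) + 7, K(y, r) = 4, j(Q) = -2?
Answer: -34894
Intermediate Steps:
w = 11 (w = 4 + 7 = 11)
A(t, l) = 11
P(T) = -74 + T
P(A(j(-4), -14)) - 1*34831 = (-74 + 11) - 1*34831 = -63 - 34831 = -34894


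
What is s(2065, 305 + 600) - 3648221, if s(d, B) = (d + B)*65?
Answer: -3455171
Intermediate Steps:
s(d, B) = 65*B + 65*d (s(d, B) = (B + d)*65 = 65*B + 65*d)
s(2065, 305 + 600) - 3648221 = (65*(305 + 600) + 65*2065) - 3648221 = (65*905 + 134225) - 3648221 = (58825 + 134225) - 3648221 = 193050 - 3648221 = -3455171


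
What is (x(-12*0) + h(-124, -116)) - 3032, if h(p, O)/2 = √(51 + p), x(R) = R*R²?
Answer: -3032 + 2*I*√73 ≈ -3032.0 + 17.088*I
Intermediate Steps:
x(R) = R³
h(p, O) = 2*√(51 + p)
(x(-12*0) + h(-124, -116)) - 3032 = ((-12*0)³ + 2*√(51 - 124)) - 3032 = (0³ + 2*√(-73)) - 3032 = (0 + 2*(I*√73)) - 3032 = (0 + 2*I*√73) - 3032 = 2*I*√73 - 3032 = -3032 + 2*I*√73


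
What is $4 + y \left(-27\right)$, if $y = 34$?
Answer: $-914$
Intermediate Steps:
$4 + y \left(-27\right) = 4 + 34 \left(-27\right) = 4 - 918 = -914$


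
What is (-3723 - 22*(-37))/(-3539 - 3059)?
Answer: 2909/6598 ≈ 0.44089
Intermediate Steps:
(-3723 - 22*(-37))/(-3539 - 3059) = (-3723 + 814)/(-6598) = -2909*(-1/6598) = 2909/6598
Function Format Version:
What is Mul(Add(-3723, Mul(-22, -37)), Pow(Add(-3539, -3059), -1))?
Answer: Rational(2909, 6598) ≈ 0.44089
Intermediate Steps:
Mul(Add(-3723, Mul(-22, -37)), Pow(Add(-3539, -3059), -1)) = Mul(Add(-3723, 814), Pow(-6598, -1)) = Mul(-2909, Rational(-1, 6598)) = Rational(2909, 6598)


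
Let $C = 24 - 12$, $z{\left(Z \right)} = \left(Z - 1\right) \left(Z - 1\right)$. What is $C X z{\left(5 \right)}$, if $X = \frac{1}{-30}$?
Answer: $- \frac{32}{5} \approx -6.4$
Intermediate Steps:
$X = - \frac{1}{30} \approx -0.033333$
$z{\left(Z \right)} = \left(-1 + Z\right)^{2}$ ($z{\left(Z \right)} = \left(-1 + Z\right) \left(-1 + Z\right) = \left(-1 + Z\right)^{2}$)
$C = 12$ ($C = 24 - 12 = 12$)
$C X z{\left(5 \right)} = 12 \left(- \frac{1}{30}\right) \left(-1 + 5\right)^{2} = - \frac{2 \cdot 4^{2}}{5} = \left(- \frac{2}{5}\right) 16 = - \frac{32}{5}$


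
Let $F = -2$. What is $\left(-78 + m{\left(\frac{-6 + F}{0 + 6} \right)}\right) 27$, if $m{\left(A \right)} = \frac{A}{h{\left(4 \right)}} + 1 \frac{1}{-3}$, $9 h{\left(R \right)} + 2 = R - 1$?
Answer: $-2439$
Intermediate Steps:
$h{\left(R \right)} = - \frac{1}{3} + \frac{R}{9}$ ($h{\left(R \right)} = - \frac{2}{9} + \frac{R - 1}{9} = - \frac{2}{9} + \frac{-1 + R}{9} = - \frac{2}{9} + \left(- \frac{1}{9} + \frac{R}{9}\right) = - \frac{1}{3} + \frac{R}{9}$)
$m{\left(A \right)} = - \frac{1}{3} + 9 A$ ($m{\left(A \right)} = \frac{A}{- \frac{1}{3} + \frac{1}{9} \cdot 4} + 1 \frac{1}{-3} = \frac{A}{- \frac{1}{3} + \frac{4}{9}} + 1 \left(- \frac{1}{3}\right) = A \frac{1}{\frac{1}{9}} - \frac{1}{3} = A 9 - \frac{1}{3} = 9 A - \frac{1}{3} = - \frac{1}{3} + 9 A$)
$\left(-78 + m{\left(\frac{-6 + F}{0 + 6} \right)}\right) 27 = \left(-78 + \left(- \frac{1}{3} + 9 \frac{-6 - 2}{0 + 6}\right)\right) 27 = \left(-78 + \left(- \frac{1}{3} + 9 \left(- \frac{8}{6}\right)\right)\right) 27 = \left(-78 + \left(- \frac{1}{3} + 9 \left(\left(-8\right) \frac{1}{6}\right)\right)\right) 27 = \left(-78 + \left(- \frac{1}{3} + 9 \left(- \frac{4}{3}\right)\right)\right) 27 = \left(-78 - \frac{37}{3}\right) 27 = \left(- \frac{271}{3}\right) 27 = -2439$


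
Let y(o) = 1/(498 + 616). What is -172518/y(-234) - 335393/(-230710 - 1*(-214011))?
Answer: -3209297847955/16699 ≈ -1.9219e+8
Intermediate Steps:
y(o) = 1/1114
-172518/y(-234) - 335393/(-230710 - 1*(-214011)) = -172518/1/1114 - 335393/(-230710 - 1*(-214011)) = -172518*1114 - 335393/(-230710 + 214011) = -192185052 - 335393/(-16699) = -192185052 - 335393*(-1/16699) = -192185052 + 335393/16699 = -3209297847955/16699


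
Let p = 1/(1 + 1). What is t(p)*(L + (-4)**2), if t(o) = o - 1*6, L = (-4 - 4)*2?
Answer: 0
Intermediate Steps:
L = -16 (L = -8*2 = -16)
p = 1/2 ≈ 0.50000
t(o) = -6 + o (t(o) = o - 6 = -6 + o)
t(p)*(L + (-4)**2) = (-6 + 1/2)*(-16 + (-4)**2) = -11*(-16 + 16)/2 = -11/2*0 = 0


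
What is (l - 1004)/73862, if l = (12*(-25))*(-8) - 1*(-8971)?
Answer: 10367/73862 ≈ 0.14036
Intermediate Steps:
l = 11371 (l = -300*(-8) + 8971 = 2400 + 8971 = 11371)
(l - 1004)/73862 = (11371 - 1004)/73862 = 10367*(1/73862) = 10367/73862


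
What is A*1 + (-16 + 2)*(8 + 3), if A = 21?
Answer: -133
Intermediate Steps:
A*1 + (-16 + 2)*(8 + 3) = 21*1 + (-16 + 2)*(8 + 3) = 21 - 14*11 = 21 - 154 = -133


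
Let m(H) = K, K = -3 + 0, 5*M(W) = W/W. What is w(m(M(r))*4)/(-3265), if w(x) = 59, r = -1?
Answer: -59/3265 ≈ -0.018070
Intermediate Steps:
M(W) = 1/5 (M(W) = (W/W)/5 = (1/5)*1 = 1/5)
K = -3
m(H) = -3
w(m(M(r))*4)/(-3265) = 59/(-3265) = 59*(-1/3265) = -59/3265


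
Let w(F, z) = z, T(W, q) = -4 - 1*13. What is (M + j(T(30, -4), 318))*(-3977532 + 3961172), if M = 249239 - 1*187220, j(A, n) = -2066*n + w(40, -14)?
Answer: 9733921880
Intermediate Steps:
T(W, q) = -17 (T(W, q) = -4 - 13 = -17)
j(A, n) = -14 - 2066*n (j(A, n) = -2066*n - 14 = -14 - 2066*n)
M = 62019 (M = 249239 - 187220 = 62019)
(M + j(T(30, -4), 318))*(-3977532 + 3961172) = (62019 + (-14 - 2066*318))*(-3977532 + 3961172) = (62019 + (-14 - 656988))*(-16360) = (62019 - 657002)*(-16360) = -594983*(-16360) = 9733921880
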